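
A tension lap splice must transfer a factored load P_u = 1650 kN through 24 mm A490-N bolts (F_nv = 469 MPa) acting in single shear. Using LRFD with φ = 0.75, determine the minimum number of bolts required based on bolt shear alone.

A_b = π·24²/4 = 452.4 mm².
Per-bolt design strength φR_n = 0.75 × 469 × 452.4 × 1 / 1000 = 159.1 kN.
n ≥ 1650 / 159.1 = 10.37 → use 11 bolts.

11 bolts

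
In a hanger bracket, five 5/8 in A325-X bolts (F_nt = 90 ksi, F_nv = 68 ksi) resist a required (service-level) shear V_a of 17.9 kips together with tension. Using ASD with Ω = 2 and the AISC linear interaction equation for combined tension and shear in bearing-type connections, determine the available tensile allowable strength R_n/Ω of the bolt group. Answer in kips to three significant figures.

A_b = π·0.625²/4 = 0.3068 in²; f_rv = 17.9 / (5 × 0.3068) = 11.67 ksi.
F'_nt = 1.3 F_nt − (Ω F_nt / F_nv) f_rv = 1.3·90 − (2·90/68)·11.67 = 86.11 ksi, capped at F_nt → F'_nt = 86.11 ksi.
R_n = F'_nt · A_b · n = 86.11 × 0.3068 × 5 = 132.1 kips.
Allowable strength R_n/Ω = 132.1 / 2 = 66 kips.

66 kips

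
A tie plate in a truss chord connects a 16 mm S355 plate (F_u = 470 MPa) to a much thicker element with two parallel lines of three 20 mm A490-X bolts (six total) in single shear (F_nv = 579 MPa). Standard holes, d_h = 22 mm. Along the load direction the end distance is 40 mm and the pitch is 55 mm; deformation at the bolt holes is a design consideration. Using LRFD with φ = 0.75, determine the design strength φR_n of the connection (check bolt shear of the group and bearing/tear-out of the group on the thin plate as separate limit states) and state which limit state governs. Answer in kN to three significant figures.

819 kN (bolt shear governs)

Bolt shear: A_b = π·20²/4 = 314.2 mm²; R_n = 579 × 314.2 × 6 × 1 / 1000 = 1091 kN → 0.75 × 1091 = 819 kN.
Bearing (1.2 l_c t F_u ≤ 2.4 d t F_u): upper limit = 2.4·20·16·470 / 1000 = 361 kN.
  Edge l_c = 40 − 22/2 = 29 → r_n = 261.7 kN; interior l_c = 55 − 22 = 33 → r_n = 297.8 kN.
  R_n,bearing = 2·261.7 + 4·297.8 = 1715 kN → 0.75 × 1715 = 1290 kN.
Bolt shear governs: 819 kN.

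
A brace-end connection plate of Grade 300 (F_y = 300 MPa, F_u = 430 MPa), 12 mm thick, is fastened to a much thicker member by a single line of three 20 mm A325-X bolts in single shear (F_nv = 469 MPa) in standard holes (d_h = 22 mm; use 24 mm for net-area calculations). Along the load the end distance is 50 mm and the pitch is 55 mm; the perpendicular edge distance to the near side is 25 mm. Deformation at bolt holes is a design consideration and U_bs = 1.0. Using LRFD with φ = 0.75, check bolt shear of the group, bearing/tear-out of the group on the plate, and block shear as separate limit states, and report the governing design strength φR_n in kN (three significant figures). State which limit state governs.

283 kN (block shear governs)

Bolt shear: A_b = π·20²/4 = 314.2 mm²; R_n = 469 × 314.2 × 3 × 1 / 1000 = 442 kN → 0.75 × 442 = 332 kN.
Bearing: edge l_c = 39, r_n = 241.5 kN; interior l_c = 33, r_n = 204.3 kN; R_n = 241.5 + 2·204.3 = 650.2 kN → 488 kN.
Block shear: A_gv = 1920, A_nv = 1200, A_nt = 156 mm²; R_n = min(0.6F_uA_nv, 0.6F_yA_gv) + U_bs·F_u·A_nt = 376.7 kN → 283 kN.
Block shear governs: 283 kN.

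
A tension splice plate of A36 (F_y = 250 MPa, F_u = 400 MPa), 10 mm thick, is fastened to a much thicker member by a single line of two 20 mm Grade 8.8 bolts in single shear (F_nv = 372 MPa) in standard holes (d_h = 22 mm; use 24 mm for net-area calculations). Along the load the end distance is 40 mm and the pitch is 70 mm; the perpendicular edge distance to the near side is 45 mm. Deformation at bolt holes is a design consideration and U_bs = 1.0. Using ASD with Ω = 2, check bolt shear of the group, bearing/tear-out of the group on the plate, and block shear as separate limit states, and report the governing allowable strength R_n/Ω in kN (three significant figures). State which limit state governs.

Bolt shear: A_b = π·20²/4 = 314.2 mm²; R_n = 372 × 314.2 × 2 × 1 / 1000 = 233.7 kN → 233.7 / 2 = 117 kN.
Bearing: edge l_c = 29, r_n = 139.2 kN; interior l_c = 48, r_n = 192 kN; R_n = 139.2 + 1·192 = 331.2 kN → 166 kN.
Block shear: A_gv = 1100, A_nv = 740, A_nt = 330 mm²; R_n = min(0.6F_uA_nv, 0.6F_yA_gv) + U_bs·F_u·A_nt = 297 kN → 148 kN.
Bolt shear governs: 117 kN.

117 kN (bolt shear governs)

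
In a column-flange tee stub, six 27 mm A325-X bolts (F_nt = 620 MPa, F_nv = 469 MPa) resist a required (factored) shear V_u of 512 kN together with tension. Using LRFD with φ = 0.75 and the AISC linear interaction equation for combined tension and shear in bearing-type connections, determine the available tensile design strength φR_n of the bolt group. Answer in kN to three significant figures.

1400 kN

A_b = π·27²/4 = 572.6 mm²; f_rv = 512 × 1000 / (6 × 572.6) = 149 MPa.
F'_nt = 1.3 F_nt − (F_nt / φF_nv) f_rv = 1.3·620 − (620/(0.75·469))·149 = 543.3 MPa, capped at F_nt → F'_nt = 543.3 MPa.
R_n = F'_nt · A_b · n = 543.3 × 572.6 × 6 / 1000 = 1866 kN.
Design strength φR_n = 0.75 × 1866 = 1400 kN.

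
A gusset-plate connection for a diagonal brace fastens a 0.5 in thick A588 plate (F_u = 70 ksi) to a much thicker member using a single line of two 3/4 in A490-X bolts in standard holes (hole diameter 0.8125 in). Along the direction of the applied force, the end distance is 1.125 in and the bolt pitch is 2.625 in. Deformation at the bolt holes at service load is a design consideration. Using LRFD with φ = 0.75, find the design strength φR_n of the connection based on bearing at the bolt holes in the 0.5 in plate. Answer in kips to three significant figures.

69.9 kips

Per bolt r_n = 1.2 l_c t F_u ≤ 2.4 d t F_u; upper limit = 2.4 × 0.75 × 0.5 × 70 = 63 kips.
Edge bolt: l_c = 1.125 − 0.8125/2 = 0.7188 in → 1.2 × 0.7188 × 0.5 × 70 = 30.19 → r_n = 30.19 kips.
Interior bolts: l_c = 2.625 − 0.8125 = 1.812 in → 1.2 × 1.812 × 0.5 × 70 = 76.12 → r_n = 63 kips.
R_n = 1 × 30.19 + 1 × 63 = 93.19 kips.
Design strength φR_n = 0.75 × 93.19 = 69.9 kips.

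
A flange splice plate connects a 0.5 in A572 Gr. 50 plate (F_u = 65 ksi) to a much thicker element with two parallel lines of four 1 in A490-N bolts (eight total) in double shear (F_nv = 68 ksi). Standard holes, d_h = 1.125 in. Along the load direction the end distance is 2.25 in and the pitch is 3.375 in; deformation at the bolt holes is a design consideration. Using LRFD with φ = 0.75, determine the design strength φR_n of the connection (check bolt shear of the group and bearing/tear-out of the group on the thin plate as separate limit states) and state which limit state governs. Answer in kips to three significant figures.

Bolt shear: A_b = π·1²/4 = 0.7854 in²; R_n = 68 × 0.7854 × 8 × 2 = 854.5 kips → 0.75 × 854.5 = 641 kips.
Bearing (1.2 l_c t F_u ≤ 2.4 d t F_u): upper limit = 2.4·1·0.5·65 = 78 kips.
  Edge l_c = 2.25 − 1.125/2 = 1.688 → r_n = 65.81 kips; interior l_c = 3.375 − 1.125 = 2.25 → r_n = 78 kips.
  R_n,bearing = 2·65.81 + 6·78 = 599.6 kips → 0.75 × 599.6 = 450 kips.
Bearing governs: 450 kips.

450 kips (bearing governs)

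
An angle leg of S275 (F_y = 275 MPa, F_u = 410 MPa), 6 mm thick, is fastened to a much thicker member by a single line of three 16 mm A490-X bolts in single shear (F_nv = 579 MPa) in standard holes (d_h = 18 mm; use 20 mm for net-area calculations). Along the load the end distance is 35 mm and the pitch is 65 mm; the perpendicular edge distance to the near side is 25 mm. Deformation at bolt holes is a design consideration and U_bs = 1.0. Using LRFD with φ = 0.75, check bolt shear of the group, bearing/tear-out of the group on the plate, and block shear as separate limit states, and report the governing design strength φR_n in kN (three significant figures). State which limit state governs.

Bolt shear: A_b = π·16²/4 = 201.1 mm²; R_n = 579 × 201.1 × 3 × 1 / 1000 = 349.2 kN → 0.75 × 349.2 = 262 kN.
Bearing: edge l_c = 26, r_n = 76.75 kN; interior l_c = 47, r_n = 94.46 kN; R_n = 76.75 + 2·94.46 = 265.7 kN → 199 kN.
Block shear: A_gv = 990, A_nv = 690, A_nt = 90 mm²; R_n = min(0.6F_uA_nv, 0.6F_yA_gv) + U_bs·F_u·A_nt = 200.2 kN → 150 kN.
Block shear governs: 150 kN.

150 kN (block shear governs)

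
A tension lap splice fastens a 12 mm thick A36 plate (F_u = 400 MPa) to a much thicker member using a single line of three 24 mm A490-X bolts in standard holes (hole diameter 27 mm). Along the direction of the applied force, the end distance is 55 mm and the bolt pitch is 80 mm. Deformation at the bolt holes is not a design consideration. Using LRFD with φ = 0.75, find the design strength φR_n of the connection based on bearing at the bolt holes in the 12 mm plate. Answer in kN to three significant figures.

Per bolt r_n = 1.5 l_c t F_u ≤ 3.0 d t F_u; upper limit = 3.0 × 24 × 12 × 400 / 1000 = 345.6 kN.
Edge bolt: l_c = 55 − 27/2 = 41.5 mm → 1.5 × 41.5 × 12 × 400 / 1000 = 298.8 → r_n = 298.8 kN.
Interior bolts: l_c = 80 − 27 = 53 mm → 1.5 × 53 × 12 × 400 / 1000 = 381.6 → r_n = 345.6 kN.
R_n = 1 × 298.8 + 2 × 345.6 = 990 kN.
Design strength φR_n = 0.75 × 990 = 742 kN.

742 kN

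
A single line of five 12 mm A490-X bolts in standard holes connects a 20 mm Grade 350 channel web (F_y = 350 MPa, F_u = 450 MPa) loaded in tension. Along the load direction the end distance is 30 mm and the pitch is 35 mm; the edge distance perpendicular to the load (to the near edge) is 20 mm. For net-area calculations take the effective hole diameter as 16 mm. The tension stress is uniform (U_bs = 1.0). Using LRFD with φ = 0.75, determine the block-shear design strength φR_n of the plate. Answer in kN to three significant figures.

478 kN

Shear plane L_v = 30 + 4·35 = 170 mm; A_gv = 170 × 20 = 3400 mm².
A_nv = (170 − 4.5·16) × 20 = 1960 mm².
A_nt = (20 − 0.5·16) × 20 = 240 mm².
0.6 F_u A_nv = 529.2 kN; 0.6 F_y A_gv = 714 kN → shear rupture governs the shear term.
R_n = 529.2 + 1.0 × 450 × 240 / 1000 = 637.2 kN.
Design strength φR_n = 0.75 × 637.2 = 478 kN.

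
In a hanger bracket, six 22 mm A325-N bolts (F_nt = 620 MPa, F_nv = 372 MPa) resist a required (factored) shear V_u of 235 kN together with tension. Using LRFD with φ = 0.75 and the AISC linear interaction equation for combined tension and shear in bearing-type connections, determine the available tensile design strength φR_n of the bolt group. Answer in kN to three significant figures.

987 kN

A_b = π·22²/4 = 380.1 mm²; f_rv = 235 × 1000 / (6 × 380.1) = 103 MPa.
F'_nt = 1.3 F_nt − (F_nt / φF_nv) f_rv = 1.3·620 − (620/(0.75·372))·103 = 577 MPa, capped at F_nt → F'_nt = 577 MPa.
R_n = F'_nt · A_b · n = 577 × 380.1 × 6 / 1000 = 1316 kN.
Design strength φR_n = 0.75 × 1316 = 987 kN.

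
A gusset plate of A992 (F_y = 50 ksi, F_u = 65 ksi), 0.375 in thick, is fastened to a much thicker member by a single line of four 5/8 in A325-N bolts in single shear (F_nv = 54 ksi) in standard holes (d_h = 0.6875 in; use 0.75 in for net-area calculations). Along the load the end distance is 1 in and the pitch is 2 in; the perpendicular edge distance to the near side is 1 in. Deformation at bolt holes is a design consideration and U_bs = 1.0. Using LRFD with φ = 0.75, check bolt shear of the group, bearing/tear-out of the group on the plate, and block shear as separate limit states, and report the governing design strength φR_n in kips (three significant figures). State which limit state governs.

49.7 kips (bolt shear governs)

Bolt shear: A_b = π·0.625²/4 = 0.3068 in²; R_n = 54 × 0.3068 × 4 × 1 = 66.27 kips → 0.75 × 66.27 = 49.7 kips.
Bearing: edge l_c = 0.6562, r_n = 19.2 kips; interior l_c = 1.312, r_n = 36.56 kips; R_n = 19.2 + 3·36.56 = 128.9 kips → 96.7 kips.
Block shear: A_gv = 2.625, A_nv = 1.641, A_nt = 0.2344 in²; R_n = min(0.6F_uA_nv, 0.6F_yA_gv) + U_bs·F_u·A_nt = 79.22 kips → 59.4 kips.
Bolt shear governs: 49.7 kips.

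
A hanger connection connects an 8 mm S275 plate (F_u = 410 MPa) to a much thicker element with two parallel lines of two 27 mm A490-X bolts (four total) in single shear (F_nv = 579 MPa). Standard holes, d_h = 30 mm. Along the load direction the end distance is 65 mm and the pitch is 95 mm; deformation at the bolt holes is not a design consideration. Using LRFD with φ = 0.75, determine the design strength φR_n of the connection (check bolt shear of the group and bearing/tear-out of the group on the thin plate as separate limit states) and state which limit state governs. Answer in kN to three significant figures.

Bolt shear: A_b = π·27²/4 = 572.6 mm²; R_n = 579 × 572.6 × 4 × 1 / 1000 = 1326 kN → 0.75 × 1326 = 995 kN.
Bearing (1.5 l_c t F_u ≤ 3.0 d t F_u): upper limit = 3.0·27·8·410 / 1000 = 265.7 kN.
  Edge l_c = 65 − 30/2 = 50 → r_n = 246 kN; interior l_c = 95 − 30 = 65 → r_n = 265.7 kN.
  R_n,bearing = 2·246 + 2·265.7 = 1023 kN → 0.75 × 1023 = 768 kN.
Bearing governs: 768 kN.

768 kN (bearing governs)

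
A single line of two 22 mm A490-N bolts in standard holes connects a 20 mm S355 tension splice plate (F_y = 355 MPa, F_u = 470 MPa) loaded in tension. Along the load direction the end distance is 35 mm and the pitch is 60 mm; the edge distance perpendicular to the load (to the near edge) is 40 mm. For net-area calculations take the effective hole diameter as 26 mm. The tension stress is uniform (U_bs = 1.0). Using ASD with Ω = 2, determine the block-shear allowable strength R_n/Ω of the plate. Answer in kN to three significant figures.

285 kN

Shear plane L_v = 35 + 1·60 = 95 mm; A_gv = 95 × 20 = 1900 mm².
A_nv = (95 − 1.5·26) × 20 = 1120 mm².
A_nt = (40 − 0.5·26) × 20 = 540 mm².
0.6 F_u A_nv = 315.8 kN; 0.6 F_y A_gv = 404.7 kN → shear rupture governs the shear term.
R_n = 315.8 + 1.0 × 470 × 540 / 1000 = 569.6 kN.
Allowable strength R_n/Ω = 569.6 / 2 = 285 kN.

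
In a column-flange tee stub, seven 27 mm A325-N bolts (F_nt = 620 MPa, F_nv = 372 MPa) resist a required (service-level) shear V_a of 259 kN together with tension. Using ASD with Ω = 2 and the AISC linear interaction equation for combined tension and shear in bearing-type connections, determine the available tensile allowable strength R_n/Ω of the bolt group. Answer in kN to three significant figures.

A_b = π·27²/4 = 572.6 mm²; f_rv = 259 × 1000 / (7 × 572.6) = 64.62 MPa.
F'_nt = 1.3 F_nt − (Ω F_nt / F_nv) f_rv = 1.3·620 − (2·620/372)·64.62 = 590.6 MPa, capped at F_nt → F'_nt = 590.6 MPa.
R_n = F'_nt · A_b · n = 590.6 × 572.6 × 7 / 1000 = 2367 kN.
Allowable strength R_n/Ω = 2367 / 2 = 1180 kN.

1180 kN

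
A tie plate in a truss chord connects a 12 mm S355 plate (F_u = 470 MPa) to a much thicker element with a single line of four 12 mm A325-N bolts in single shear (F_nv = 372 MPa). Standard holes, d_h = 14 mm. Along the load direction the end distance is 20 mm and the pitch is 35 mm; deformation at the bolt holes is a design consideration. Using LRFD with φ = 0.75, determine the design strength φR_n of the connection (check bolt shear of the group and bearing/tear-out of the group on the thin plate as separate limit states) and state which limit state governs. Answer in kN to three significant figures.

Bolt shear: A_b = π·12²/4 = 113.1 mm²; R_n = 372 × 113.1 × 4 × 1 / 1000 = 168.3 kN → 0.75 × 168.3 = 126 kN.
Bearing (1.2 l_c t F_u ≤ 2.4 d t F_u): upper limit = 2.4·12·12·470 / 1000 = 162.4 kN.
  Edge l_c = 20 − 14/2 = 13 → r_n = 87.98 kN; interior l_c = 35 − 14 = 21 → r_n = 142.1 kN.
  R_n,bearing = 1·87.98 + 3·142.1 = 514.4 kN → 0.75 × 514.4 = 386 kN.
Bolt shear governs: 126 kN.

126 kN (bolt shear governs)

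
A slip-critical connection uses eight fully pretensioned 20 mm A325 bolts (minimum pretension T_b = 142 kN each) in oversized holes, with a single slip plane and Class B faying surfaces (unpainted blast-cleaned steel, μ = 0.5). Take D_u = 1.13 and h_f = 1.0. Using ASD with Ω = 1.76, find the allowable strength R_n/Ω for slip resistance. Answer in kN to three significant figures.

R_n = μ · D_u · h_f · T_b · n_s · n_b = 0.5 × 1.13 × 1.0 × 142 × 1 × 8 = 641.8 kN.
Allowable strength R_n/Ω = 641.8 / 1.76 = 365 kN.

365 kN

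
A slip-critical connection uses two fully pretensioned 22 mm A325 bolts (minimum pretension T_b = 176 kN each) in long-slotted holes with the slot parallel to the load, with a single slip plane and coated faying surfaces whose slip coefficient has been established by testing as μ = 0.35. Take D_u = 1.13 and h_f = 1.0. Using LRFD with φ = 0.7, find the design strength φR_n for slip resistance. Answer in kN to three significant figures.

97.5 kN

R_n = μ · D_u · h_f · T_b · n_s · n_b = 0.35 × 1.13 × 1.0 × 176 × 1 × 2 = 139.2 kN.
Design strength φR_n = 0.7 × 139.2 = 97.5 kN.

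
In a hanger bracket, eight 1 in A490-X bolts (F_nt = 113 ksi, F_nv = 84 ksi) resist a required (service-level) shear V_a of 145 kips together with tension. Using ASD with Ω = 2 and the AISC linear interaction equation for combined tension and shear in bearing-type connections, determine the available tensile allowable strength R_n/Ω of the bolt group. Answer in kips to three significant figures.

266 kips

A_b = π·1²/4 = 0.7854 in²; f_rv = 145 / (8 × 0.7854) = 23.08 ksi.
F'_nt = 1.3 F_nt − (Ω F_nt / F_nv) f_rv = 1.3·113 − (2·113/84)·23.08 = 84.81 ksi, capped at F_nt → F'_nt = 84.81 ksi.
R_n = F'_nt · A_b · n = 84.81 × 0.7854 × 8 = 532.9 kips.
Allowable strength R_n/Ω = 532.9 / 2 = 266 kips.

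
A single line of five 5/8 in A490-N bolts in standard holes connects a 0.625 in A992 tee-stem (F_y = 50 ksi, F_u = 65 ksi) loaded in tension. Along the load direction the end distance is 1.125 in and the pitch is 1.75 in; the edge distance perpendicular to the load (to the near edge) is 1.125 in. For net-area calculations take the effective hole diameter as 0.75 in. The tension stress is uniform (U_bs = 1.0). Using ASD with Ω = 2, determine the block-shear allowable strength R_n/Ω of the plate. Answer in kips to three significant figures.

73.1 kips

Shear plane L_v = 1.125 + 4·1.75 = 8.125 in; A_gv = 8.125 × 0.625 = 5.078 in².
A_nv = (8.125 − 4.5·0.75) × 0.625 = 2.969 in².
A_nt = (1.125 − 0.5·0.75) × 0.625 = 0.4688 in².
0.6 F_u A_nv = 115.8 kips; 0.6 F_y A_gv = 152.3 kips → shear rupture governs the shear term.
R_n = 115.8 + 1.0 × 65 × 0.4688 = 146.2 kips.
Allowable strength R_n/Ω = 146.2 / 2 = 73.1 kips.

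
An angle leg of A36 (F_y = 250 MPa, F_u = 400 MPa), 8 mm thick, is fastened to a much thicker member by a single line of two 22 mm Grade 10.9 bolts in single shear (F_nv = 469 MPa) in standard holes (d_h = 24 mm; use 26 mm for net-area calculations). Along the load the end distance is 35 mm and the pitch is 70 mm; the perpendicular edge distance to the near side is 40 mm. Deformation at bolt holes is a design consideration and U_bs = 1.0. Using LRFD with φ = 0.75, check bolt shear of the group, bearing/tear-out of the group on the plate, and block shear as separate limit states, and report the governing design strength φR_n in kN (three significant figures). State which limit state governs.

159 kN (block shear governs)

Bolt shear: A_b = π·22²/4 = 380.1 mm²; R_n = 469 × 380.1 × 2 × 1 / 1000 = 356.6 kN → 0.75 × 356.6 = 267 kN.
Bearing: edge l_c = 23, r_n = 88.32 kN; interior l_c = 46, r_n = 169 kN; R_n = 88.32 + 1·169 = 257.3 kN → 193 kN.
Block shear: A_gv = 840, A_nv = 528, A_nt = 216 mm²; R_n = min(0.6F_uA_nv, 0.6F_yA_gv) + U_bs·F_u·A_nt = 212.4 kN → 159 kN.
Block shear governs: 159 kN.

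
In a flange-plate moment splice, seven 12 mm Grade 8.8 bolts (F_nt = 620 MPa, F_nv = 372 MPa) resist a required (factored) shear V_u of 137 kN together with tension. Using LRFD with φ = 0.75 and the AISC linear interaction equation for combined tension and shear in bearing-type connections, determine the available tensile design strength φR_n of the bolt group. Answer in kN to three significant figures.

A_b = π·12²/4 = 113.1 mm²; f_rv = 137 × 1000 / (7 × 113.1) = 173 MPa.
F'_nt = 1.3 F_nt − (F_nt / φF_nv) f_rv = 1.3·620 − (620/(0.75·372))·173 = 421.4 MPa, capped at F_nt → F'_nt = 421.4 MPa.
R_n = F'_nt · A_b · n = 421.4 × 113.1 × 7 / 1000 = 333.7 kN.
Design strength φR_n = 0.75 × 333.7 = 250 kN.

250 kN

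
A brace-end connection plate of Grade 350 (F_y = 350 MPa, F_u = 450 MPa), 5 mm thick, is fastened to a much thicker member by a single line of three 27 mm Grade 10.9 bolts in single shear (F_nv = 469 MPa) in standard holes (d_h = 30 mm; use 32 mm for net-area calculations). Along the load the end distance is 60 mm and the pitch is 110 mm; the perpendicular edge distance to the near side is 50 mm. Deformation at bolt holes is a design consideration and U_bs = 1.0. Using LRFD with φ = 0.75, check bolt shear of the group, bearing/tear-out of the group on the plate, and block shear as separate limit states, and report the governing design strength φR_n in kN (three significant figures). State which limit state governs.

260 kN (block shear governs)

Bolt shear: A_b = π·27²/4 = 572.6 mm²; R_n = 469 × 572.6 × 3 × 1 / 1000 = 805.6 kN → 0.75 × 805.6 = 604 kN.
Bearing: edge l_c = 45, r_n = 121.5 kN; interior l_c = 80, r_n = 145.8 kN; R_n = 121.5 + 2·145.8 = 413.1 kN → 310 kN.
Block shear: A_gv = 1400, A_nv = 1000, A_nt = 170 mm²; R_n = min(0.6F_uA_nv, 0.6F_yA_gv) + U_bs·F_u·A_nt = 346.5 kN → 260 kN.
Block shear governs: 260 kN.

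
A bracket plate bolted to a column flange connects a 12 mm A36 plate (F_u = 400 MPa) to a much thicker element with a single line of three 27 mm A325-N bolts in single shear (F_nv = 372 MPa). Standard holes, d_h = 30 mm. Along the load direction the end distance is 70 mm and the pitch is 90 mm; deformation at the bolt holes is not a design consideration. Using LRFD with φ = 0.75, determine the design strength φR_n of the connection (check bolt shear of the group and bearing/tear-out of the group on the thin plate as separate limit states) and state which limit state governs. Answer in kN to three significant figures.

479 kN (bolt shear governs)

Bolt shear: A_b = π·27²/4 = 572.6 mm²; R_n = 372 × 572.6 × 3 × 1 / 1000 = 639 kN → 0.75 × 639 = 479 kN.
Bearing (1.5 l_c t F_u ≤ 3.0 d t F_u): upper limit = 3.0·27·12·400 / 1000 = 388.8 kN.
  Edge l_c = 70 − 30/2 = 55 → r_n = 388.8 kN; interior l_c = 90 − 30 = 60 → r_n = 388.8 kN.
  R_n,bearing = 1·388.8 + 2·388.8 = 1166 kN → 0.75 × 1166 = 875 kN.
Bolt shear governs: 479 kN.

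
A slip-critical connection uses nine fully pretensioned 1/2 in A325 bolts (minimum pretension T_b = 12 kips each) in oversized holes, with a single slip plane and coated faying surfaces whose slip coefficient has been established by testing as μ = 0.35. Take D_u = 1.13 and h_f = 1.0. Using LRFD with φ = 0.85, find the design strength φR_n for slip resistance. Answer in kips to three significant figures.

36.3 kips

R_n = μ · D_u · h_f · T_b · n_s · n_b = 0.35 × 1.13 × 1.0 × 12 × 1 × 9 = 42.71 kips.
Design strength φR_n = 0.85 × 42.71 = 36.3 kips.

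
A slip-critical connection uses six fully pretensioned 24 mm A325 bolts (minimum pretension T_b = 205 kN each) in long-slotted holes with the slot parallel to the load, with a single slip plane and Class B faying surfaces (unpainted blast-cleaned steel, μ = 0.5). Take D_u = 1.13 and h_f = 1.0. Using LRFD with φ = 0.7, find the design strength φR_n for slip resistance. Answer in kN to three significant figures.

486 kN

R_n = μ · D_u · h_f · T_b · n_s · n_b = 0.5 × 1.13 × 1.0 × 205 × 1 × 6 = 694.9 kN.
Design strength φR_n = 0.7 × 694.9 = 486 kN.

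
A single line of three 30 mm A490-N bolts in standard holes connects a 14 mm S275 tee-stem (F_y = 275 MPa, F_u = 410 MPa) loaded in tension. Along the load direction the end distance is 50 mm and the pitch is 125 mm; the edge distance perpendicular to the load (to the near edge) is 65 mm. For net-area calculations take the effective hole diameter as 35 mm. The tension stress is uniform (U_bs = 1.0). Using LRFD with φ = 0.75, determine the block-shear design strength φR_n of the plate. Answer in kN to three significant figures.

Shear plane L_v = 50 + 2·125 = 300 mm; A_gv = 300 × 14 = 4200 mm².
A_nv = (300 − 2.5·35) × 14 = 2975 mm².
A_nt = (65 − 0.5·35) × 14 = 665 mm².
0.6 F_u A_nv = 731.9 kN; 0.6 F_y A_gv = 693 kN → shear yielding governs the shear term.
R_n = 693 + 1.0 × 410 × 665 / 1000 = 965.6 kN.
Design strength φR_n = 0.75 × 965.6 = 724 kN.

724 kN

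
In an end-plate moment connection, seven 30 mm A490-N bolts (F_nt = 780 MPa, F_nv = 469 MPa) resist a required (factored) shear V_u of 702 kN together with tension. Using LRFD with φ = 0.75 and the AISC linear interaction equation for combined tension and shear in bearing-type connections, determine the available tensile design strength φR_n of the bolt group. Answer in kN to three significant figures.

A_b = π·30²/4 = 706.9 mm²; f_rv = 702 × 1000 / (7 × 706.9) = 141.9 MPa.
F'_nt = 1.3 F_nt − (F_nt / φF_nv) f_rv = 1.3·780 − (780/(0.75·469))·141.9 = 699.4 MPa, capped at F_nt → F'_nt = 699.4 MPa.
R_n = F'_nt · A_b · n = 699.4 × 706.9 × 7 / 1000 = 3461 kN.
Design strength φR_n = 0.75 × 3461 = 2600 kN.

2600 kN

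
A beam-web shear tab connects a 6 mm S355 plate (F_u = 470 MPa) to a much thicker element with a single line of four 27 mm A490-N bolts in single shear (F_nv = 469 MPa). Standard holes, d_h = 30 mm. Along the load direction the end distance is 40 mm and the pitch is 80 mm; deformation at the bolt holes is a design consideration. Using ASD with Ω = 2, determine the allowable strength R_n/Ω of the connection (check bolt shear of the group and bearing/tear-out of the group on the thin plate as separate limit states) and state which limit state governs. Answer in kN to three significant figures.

296 kN (bearing governs)

Bolt shear: A_b = π·27²/4 = 572.6 mm²; R_n = 469 × 572.6 × 4 × 1 / 1000 = 1074 kN → 1074 / 2 = 537 kN.
Bearing (1.2 l_c t F_u ≤ 2.4 d t F_u): upper limit = 2.4·27·6·470 / 1000 = 182.7 kN.
  Edge l_c = 40 − 30/2 = 25 → r_n = 84.6 kN; interior l_c = 80 − 30 = 50 → r_n = 169.2 kN.
  R_n,bearing = 1·84.6 + 3·169.2 = 592.2 kN → 592.2 / 2 = 296 kN.
Bearing governs: 296 kN.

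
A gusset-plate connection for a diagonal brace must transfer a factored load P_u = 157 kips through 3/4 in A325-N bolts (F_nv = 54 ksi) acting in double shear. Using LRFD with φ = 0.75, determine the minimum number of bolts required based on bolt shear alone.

A_b = π·0.75²/4 = 0.4418 in².
Per-bolt design strength φR_n = 0.75 × 54 × 0.4418 × 2 = 35.78 kips.
n ≥ 157 / 35.78 = 4.387 → use 5 bolts.

5 bolts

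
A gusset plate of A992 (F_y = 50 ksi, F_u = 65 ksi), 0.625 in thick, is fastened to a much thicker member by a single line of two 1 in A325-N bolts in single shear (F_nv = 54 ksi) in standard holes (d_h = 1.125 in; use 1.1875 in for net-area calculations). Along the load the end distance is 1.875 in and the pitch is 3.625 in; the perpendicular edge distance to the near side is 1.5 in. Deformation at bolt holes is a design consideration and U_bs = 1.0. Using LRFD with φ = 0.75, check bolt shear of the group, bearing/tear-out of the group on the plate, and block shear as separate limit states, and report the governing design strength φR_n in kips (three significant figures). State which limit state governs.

Bolt shear: A_b = π·1²/4 = 0.7854 in²; R_n = 54 × 0.7854 × 2 × 1 = 84.82 kips → 0.75 × 84.82 = 63.6 kips.
Bearing: edge l_c = 1.312, r_n = 63.98 kips; interior l_c = 2.5, r_n = 97.5 kips; R_n = 63.98 + 1·97.5 = 161.5 kips → 121 kips.
Block shear: A_gv = 3.438, A_nv = 2.324, A_nt = 0.5664 in²; R_n = min(0.6F_uA_nv, 0.6F_yA_gv) + U_bs·F_u·A_nt = 127.5 kips → 95.6 kips.
Bolt shear governs: 63.6 kips.

63.6 kips (bolt shear governs)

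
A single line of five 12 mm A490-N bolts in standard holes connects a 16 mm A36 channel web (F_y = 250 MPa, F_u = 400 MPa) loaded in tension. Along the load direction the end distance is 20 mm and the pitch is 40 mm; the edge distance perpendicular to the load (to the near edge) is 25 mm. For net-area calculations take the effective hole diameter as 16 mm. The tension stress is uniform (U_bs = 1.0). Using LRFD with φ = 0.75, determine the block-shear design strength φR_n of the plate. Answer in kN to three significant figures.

393 kN

Shear plane L_v = 20 + 4·40 = 180 mm; A_gv = 180 × 16 = 2880 mm².
A_nv = (180 − 4.5·16) × 16 = 1728 mm².
A_nt = (25 − 0.5·16) × 16 = 272 mm².
0.6 F_u A_nv = 414.7 kN; 0.6 F_y A_gv = 432 kN → shear rupture governs the shear term.
R_n = 414.7 + 1.0 × 400 × 272 / 1000 = 523.5 kN.
Design strength φR_n = 0.75 × 523.5 = 393 kN.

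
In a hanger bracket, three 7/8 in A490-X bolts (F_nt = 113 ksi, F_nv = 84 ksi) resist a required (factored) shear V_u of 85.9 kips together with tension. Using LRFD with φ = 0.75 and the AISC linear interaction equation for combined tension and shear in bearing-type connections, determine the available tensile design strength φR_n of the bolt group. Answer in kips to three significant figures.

83.2 kips

A_b = π·0.875²/4 = 0.6013 in²; f_rv = 85.9 / (3 × 0.6013) = 47.62 ksi.
F'_nt = 1.3 F_nt − (F_nt / φF_nv) f_rv = 1.3·113 − (113/(0.75·84))·47.62 = 61.49 ksi, capped at F_nt → F'_nt = 61.49 ksi.
R_n = F'_nt · A_b · n = 61.49 × 0.6013 × 3 = 110.9 kips.
Design strength φR_n = 0.75 × 110.9 = 83.2 kips.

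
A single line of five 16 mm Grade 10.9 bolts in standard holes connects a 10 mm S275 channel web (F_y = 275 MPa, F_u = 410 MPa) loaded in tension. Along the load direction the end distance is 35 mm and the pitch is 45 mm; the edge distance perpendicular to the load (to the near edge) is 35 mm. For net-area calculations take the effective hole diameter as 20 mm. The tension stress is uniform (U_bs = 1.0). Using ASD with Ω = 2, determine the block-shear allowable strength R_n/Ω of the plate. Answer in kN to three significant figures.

Shear plane L_v = 35 + 4·45 = 215 mm; A_gv = 215 × 10 = 2150 mm².
A_nv = (215 − 4.5·20) × 10 = 1250 mm².
A_nt = (35 − 0.5·20) × 10 = 250 mm².
0.6 F_u A_nv = 307.5 kN; 0.6 F_y A_gv = 354.8 kN → shear rupture governs the shear term.
R_n = 307.5 + 1.0 × 410 × 250 / 1000 = 410 kN.
Allowable strength R_n/Ω = 410 / 2 = 205 kN.

205 kN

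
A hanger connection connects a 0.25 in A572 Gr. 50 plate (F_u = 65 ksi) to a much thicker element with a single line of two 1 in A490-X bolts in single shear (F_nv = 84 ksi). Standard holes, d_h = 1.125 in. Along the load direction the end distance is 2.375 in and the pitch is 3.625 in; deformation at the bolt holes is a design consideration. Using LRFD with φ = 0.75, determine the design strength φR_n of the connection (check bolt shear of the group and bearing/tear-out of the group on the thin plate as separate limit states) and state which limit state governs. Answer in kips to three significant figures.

Bolt shear: A_b = π·1²/4 = 0.7854 in²; R_n = 84 × 0.7854 × 2 × 1 = 131.9 kips → 0.75 × 131.9 = 99 kips.
Bearing (1.2 l_c t F_u ≤ 2.4 d t F_u): upper limit = 2.4·1·0.25·65 = 39 kips.
  Edge l_c = 2.375 − 1.125/2 = 1.812 → r_n = 35.34 kips; interior l_c = 3.625 − 1.125 = 2.5 → r_n = 39 kips.
  R_n,bearing = 1·35.34 + 1·39 = 74.34 kips → 0.75 × 74.34 = 55.8 kips.
Bearing governs: 55.8 kips.

55.8 kips (bearing governs)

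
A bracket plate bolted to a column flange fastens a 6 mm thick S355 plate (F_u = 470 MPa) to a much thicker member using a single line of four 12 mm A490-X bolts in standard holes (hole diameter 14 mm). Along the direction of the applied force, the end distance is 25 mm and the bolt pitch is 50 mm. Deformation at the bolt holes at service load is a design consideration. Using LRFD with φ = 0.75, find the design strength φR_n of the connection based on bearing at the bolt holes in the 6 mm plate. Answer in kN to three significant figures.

Per bolt r_n = 1.2 l_c t F_u ≤ 2.4 d t F_u; upper limit = 2.4 × 12 × 6 × 470 / 1000 = 81.22 kN.
Edge bolt: l_c = 25 − 14/2 = 18 mm → 1.2 × 18 × 6 × 470 / 1000 = 60.91 → r_n = 60.91 kN.
Interior bolts: l_c = 50 − 14 = 36 mm → 1.2 × 36 × 6 × 470 / 1000 = 121.8 → r_n = 81.22 kN.
R_n = 1 × 60.91 + 3 × 81.22 = 304.6 kN.
Design strength φR_n = 0.75 × 304.6 = 228 kN.

228 kN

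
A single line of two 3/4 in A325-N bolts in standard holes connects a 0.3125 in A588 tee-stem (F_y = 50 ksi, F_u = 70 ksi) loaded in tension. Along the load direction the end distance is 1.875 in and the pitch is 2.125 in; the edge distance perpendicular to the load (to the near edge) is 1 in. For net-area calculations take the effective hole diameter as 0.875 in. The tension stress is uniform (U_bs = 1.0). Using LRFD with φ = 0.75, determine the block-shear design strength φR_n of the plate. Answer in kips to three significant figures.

35.7 kips

Shear plane L_v = 1.875 + 1·2.125 = 4 in; A_gv = 4 × 0.3125 = 1.25 in².
A_nv = (4 − 1.5·0.875) × 0.3125 = 0.8398 in².
A_nt = (1 − 0.5·0.875) × 0.3125 = 0.1758 in².
0.6 F_u A_nv = 35.27 kips; 0.6 F_y A_gv = 37.5 kips → shear rupture governs the shear term.
R_n = 35.27 + 1.0 × 70 × 0.1758 = 47.58 kips.
Design strength φR_n = 0.75 × 47.58 = 35.7 kips.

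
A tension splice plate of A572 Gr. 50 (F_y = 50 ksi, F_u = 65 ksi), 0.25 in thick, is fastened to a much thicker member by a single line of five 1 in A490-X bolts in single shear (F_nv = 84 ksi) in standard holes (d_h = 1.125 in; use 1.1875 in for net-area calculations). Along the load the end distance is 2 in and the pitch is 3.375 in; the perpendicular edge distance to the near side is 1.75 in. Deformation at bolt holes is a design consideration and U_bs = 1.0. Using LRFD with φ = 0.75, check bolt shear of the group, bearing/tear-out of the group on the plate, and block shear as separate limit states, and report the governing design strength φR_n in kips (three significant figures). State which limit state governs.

Bolt shear: A_b = π·1²/4 = 0.7854 in²; R_n = 84 × 0.7854 × 5 × 1 = 329.9 kips → 0.75 × 329.9 = 247 kips.
Bearing: edge l_c = 1.438, r_n = 28.03 kips; interior l_c = 2.25, r_n = 39 kips; R_n = 28.03 + 4·39 = 184 kips → 138 kips.
Block shear: A_gv = 3.875, A_nv = 2.539, A_nt = 0.2891 in²; R_n = min(0.6F_uA_nv, 0.6F_yA_gv) + U_bs·F_u·A_nt = 117.8 kips → 88.4 kips.
Block shear governs: 88.4 kips.

88.4 kips (block shear governs)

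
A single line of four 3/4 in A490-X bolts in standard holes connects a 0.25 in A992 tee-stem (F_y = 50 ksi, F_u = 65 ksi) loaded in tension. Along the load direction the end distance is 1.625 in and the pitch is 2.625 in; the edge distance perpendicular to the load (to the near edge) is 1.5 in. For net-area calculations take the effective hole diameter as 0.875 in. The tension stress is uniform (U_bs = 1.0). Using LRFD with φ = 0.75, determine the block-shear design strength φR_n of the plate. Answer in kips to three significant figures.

60 kips

Shear plane L_v = 1.625 + 3·2.625 = 9.5 in; A_gv = 9.5 × 0.25 = 2.375 in².
A_nv = (9.5 − 3.5·0.875) × 0.25 = 1.609 in².
A_nt = (1.5 − 0.5·0.875) × 0.25 = 0.2656 in².
0.6 F_u A_nv = 62.77 kips; 0.6 F_y A_gv = 71.25 kips → shear rupture governs the shear term.
R_n = 62.77 + 1.0 × 65 × 0.2656 = 80.03 kips.
Design strength φR_n = 0.75 × 80.03 = 60 kips.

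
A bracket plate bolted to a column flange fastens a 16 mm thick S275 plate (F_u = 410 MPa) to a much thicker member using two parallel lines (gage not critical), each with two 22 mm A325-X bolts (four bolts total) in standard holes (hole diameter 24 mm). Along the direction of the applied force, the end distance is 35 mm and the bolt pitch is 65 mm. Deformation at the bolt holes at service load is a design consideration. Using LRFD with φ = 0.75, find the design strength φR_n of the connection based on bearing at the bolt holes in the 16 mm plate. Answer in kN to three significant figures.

Per bolt r_n = 1.2 l_c t F_u ≤ 2.4 d t F_u; upper limit = 2.4 × 22 × 16 × 410 / 1000 = 346.4 kN.
Edge bolt: l_c = 35 − 24/2 = 23 mm → 1.2 × 23 × 16 × 410 / 1000 = 181.1 → r_n = 181.1 kN.
Interior bolts: l_c = 65 − 24 = 41 mm → 1.2 × 41 × 16 × 410 / 1000 = 322.8 → r_n = 322.8 kN.
R_n = 2 × 181.1 + 2 × 322.8 = 1008 kN.
Design strength φR_n = 0.75 × 1008 = 756 kN.

756 kN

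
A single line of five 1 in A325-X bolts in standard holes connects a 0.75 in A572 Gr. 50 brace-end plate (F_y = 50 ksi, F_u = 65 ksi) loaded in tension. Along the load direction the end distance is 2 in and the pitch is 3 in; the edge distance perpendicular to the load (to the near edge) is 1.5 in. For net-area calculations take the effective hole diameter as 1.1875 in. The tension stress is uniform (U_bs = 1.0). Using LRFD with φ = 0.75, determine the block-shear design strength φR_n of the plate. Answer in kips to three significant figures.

Shear plane L_v = 2 + 4·3 = 14 in; A_gv = 14 × 0.75 = 10.5 in².
A_nv = (14 − 4.5·1.1875) × 0.75 = 6.492 in².
A_nt = (1.5 − 0.5·1.1875) × 0.75 = 0.6797 in².
0.6 F_u A_nv = 253.2 kips; 0.6 F_y A_gv = 315 kips → shear rupture governs the shear term.
R_n = 253.2 + 1.0 × 65 × 0.6797 = 297.4 kips.
Design strength φR_n = 0.75 × 297.4 = 223 kips.

223 kips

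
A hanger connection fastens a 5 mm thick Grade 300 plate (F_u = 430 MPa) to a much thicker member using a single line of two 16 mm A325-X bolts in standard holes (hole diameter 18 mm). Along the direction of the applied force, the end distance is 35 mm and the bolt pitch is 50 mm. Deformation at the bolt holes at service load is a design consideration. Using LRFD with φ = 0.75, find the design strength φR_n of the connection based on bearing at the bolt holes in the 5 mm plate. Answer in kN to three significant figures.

Per bolt r_n = 1.2 l_c t F_u ≤ 2.4 d t F_u; upper limit = 2.4 × 16 × 5 × 430 / 1000 = 82.56 kN.
Edge bolt: l_c = 35 − 18/2 = 26 mm → 1.2 × 26 × 5 × 430 / 1000 = 67.08 → r_n = 67.08 kN.
Interior bolts: l_c = 50 − 18 = 32 mm → 1.2 × 32 × 5 × 430 / 1000 = 82.56 → r_n = 82.56 kN.
R_n = 1 × 67.08 + 1 × 82.56 = 149.6 kN.
Design strength φR_n = 0.75 × 149.6 = 112 kN.

112 kN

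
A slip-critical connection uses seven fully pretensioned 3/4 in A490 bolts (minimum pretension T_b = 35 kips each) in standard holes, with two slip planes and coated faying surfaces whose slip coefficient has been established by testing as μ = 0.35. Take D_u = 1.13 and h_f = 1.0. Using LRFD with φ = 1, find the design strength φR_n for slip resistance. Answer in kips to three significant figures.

R_n = μ · D_u · h_f · T_b · n_s · n_b = 0.35 × 1.13 × 1.0 × 35 × 2 × 7 = 193.8 kips.
Design strength φR_n = 1 × 193.8 = 194 kips.

194 kips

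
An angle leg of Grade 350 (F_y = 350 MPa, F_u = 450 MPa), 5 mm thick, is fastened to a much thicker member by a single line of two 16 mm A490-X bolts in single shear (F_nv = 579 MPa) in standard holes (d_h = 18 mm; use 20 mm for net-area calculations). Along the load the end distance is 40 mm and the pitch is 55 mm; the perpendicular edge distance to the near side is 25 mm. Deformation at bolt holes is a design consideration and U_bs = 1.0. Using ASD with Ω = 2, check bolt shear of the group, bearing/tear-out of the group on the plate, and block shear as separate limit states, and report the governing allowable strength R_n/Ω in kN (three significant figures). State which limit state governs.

60.8 kN (block shear governs)

Bolt shear: A_b = π·16²/4 = 201.1 mm²; R_n = 579 × 201.1 × 2 × 1 / 1000 = 232.8 kN → 232.8 / 2 = 116 kN.
Bearing: edge l_c = 31, r_n = 83.7 kN; interior l_c = 37, r_n = 86.4 kN; R_n = 83.7 + 1·86.4 = 170.1 kN → 85 kN.
Block shear: A_gv = 475, A_nv = 325, A_nt = 75 mm²; R_n = min(0.6F_uA_nv, 0.6F_yA_gv) + U_bs·F_u·A_nt = 121.5 kN → 60.8 kN.
Block shear governs: 60.8 kN.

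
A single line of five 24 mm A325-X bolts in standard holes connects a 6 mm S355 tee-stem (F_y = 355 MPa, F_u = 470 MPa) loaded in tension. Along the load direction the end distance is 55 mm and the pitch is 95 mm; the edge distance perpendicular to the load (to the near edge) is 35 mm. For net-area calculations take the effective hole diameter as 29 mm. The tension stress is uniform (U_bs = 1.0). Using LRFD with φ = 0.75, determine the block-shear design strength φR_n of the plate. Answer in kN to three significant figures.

Shear plane L_v = 55 + 4·95 = 435 mm; A_gv = 435 × 6 = 2610 mm².
A_nv = (435 − 4.5·29) × 6 = 1827 mm².
A_nt = (35 − 0.5·29) × 6 = 123 mm².
0.6 F_u A_nv = 515.2 kN; 0.6 F_y A_gv = 555.9 kN → shear rupture governs the shear term.
R_n = 515.2 + 1.0 × 470 × 123 / 1000 = 573 kN.
Design strength φR_n = 0.75 × 573 = 430 kN.

430 kN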